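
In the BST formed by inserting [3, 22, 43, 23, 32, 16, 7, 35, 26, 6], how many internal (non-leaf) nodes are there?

Tree built from: [3, 22, 43, 23, 32, 16, 7, 35, 26, 6]
Tree (level-order array): [3, None, 22, 16, 43, 7, None, 23, None, 6, None, None, 32, None, None, 26, 35]
Rule: An internal node has at least one child.
Per-node child counts:
  node 3: 1 child(ren)
  node 22: 2 child(ren)
  node 16: 1 child(ren)
  node 7: 1 child(ren)
  node 6: 0 child(ren)
  node 43: 1 child(ren)
  node 23: 1 child(ren)
  node 32: 2 child(ren)
  node 26: 0 child(ren)
  node 35: 0 child(ren)
Matching nodes: [3, 22, 16, 7, 43, 23, 32]
Count of internal (non-leaf) nodes: 7


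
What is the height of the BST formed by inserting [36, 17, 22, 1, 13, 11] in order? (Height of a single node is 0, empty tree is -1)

Insertion order: [36, 17, 22, 1, 13, 11]
Tree (level-order array): [36, 17, None, 1, 22, None, 13, None, None, 11]
Compute height bottom-up (empty subtree = -1):
  height(11) = 1 + max(-1, -1) = 0
  height(13) = 1 + max(0, -1) = 1
  height(1) = 1 + max(-1, 1) = 2
  height(22) = 1 + max(-1, -1) = 0
  height(17) = 1 + max(2, 0) = 3
  height(36) = 1 + max(3, -1) = 4
Height = 4


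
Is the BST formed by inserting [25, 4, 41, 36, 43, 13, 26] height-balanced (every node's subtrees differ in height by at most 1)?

Tree (level-order array): [25, 4, 41, None, 13, 36, 43, None, None, 26]
Definition: a tree is height-balanced if, at every node, |h(left) - h(right)| <= 1 (empty subtree has height -1).
Bottom-up per-node check:
  node 13: h_left=-1, h_right=-1, diff=0 [OK], height=0
  node 4: h_left=-1, h_right=0, diff=1 [OK], height=1
  node 26: h_left=-1, h_right=-1, diff=0 [OK], height=0
  node 36: h_left=0, h_right=-1, diff=1 [OK], height=1
  node 43: h_left=-1, h_right=-1, diff=0 [OK], height=0
  node 41: h_left=1, h_right=0, diff=1 [OK], height=2
  node 25: h_left=1, h_right=2, diff=1 [OK], height=3
All nodes satisfy the balance condition.
Result: Balanced


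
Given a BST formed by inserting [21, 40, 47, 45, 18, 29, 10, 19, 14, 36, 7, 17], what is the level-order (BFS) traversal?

Tree insertion order: [21, 40, 47, 45, 18, 29, 10, 19, 14, 36, 7, 17]
Tree (level-order array): [21, 18, 40, 10, 19, 29, 47, 7, 14, None, None, None, 36, 45, None, None, None, None, 17]
BFS from the root, enqueuing left then right child of each popped node:
  queue [21] -> pop 21, enqueue [18, 40], visited so far: [21]
  queue [18, 40] -> pop 18, enqueue [10, 19], visited so far: [21, 18]
  queue [40, 10, 19] -> pop 40, enqueue [29, 47], visited so far: [21, 18, 40]
  queue [10, 19, 29, 47] -> pop 10, enqueue [7, 14], visited so far: [21, 18, 40, 10]
  queue [19, 29, 47, 7, 14] -> pop 19, enqueue [none], visited so far: [21, 18, 40, 10, 19]
  queue [29, 47, 7, 14] -> pop 29, enqueue [36], visited so far: [21, 18, 40, 10, 19, 29]
  queue [47, 7, 14, 36] -> pop 47, enqueue [45], visited so far: [21, 18, 40, 10, 19, 29, 47]
  queue [7, 14, 36, 45] -> pop 7, enqueue [none], visited so far: [21, 18, 40, 10, 19, 29, 47, 7]
  queue [14, 36, 45] -> pop 14, enqueue [17], visited so far: [21, 18, 40, 10, 19, 29, 47, 7, 14]
  queue [36, 45, 17] -> pop 36, enqueue [none], visited so far: [21, 18, 40, 10, 19, 29, 47, 7, 14, 36]
  queue [45, 17] -> pop 45, enqueue [none], visited so far: [21, 18, 40, 10, 19, 29, 47, 7, 14, 36, 45]
  queue [17] -> pop 17, enqueue [none], visited so far: [21, 18, 40, 10, 19, 29, 47, 7, 14, 36, 45, 17]
Result: [21, 18, 40, 10, 19, 29, 47, 7, 14, 36, 45, 17]


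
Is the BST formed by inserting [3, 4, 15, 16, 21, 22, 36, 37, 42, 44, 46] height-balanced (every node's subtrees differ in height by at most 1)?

Tree (level-order array): [3, None, 4, None, 15, None, 16, None, 21, None, 22, None, 36, None, 37, None, 42, None, 44, None, 46]
Definition: a tree is height-balanced if, at every node, |h(left) - h(right)| <= 1 (empty subtree has height -1).
Bottom-up per-node check:
  node 46: h_left=-1, h_right=-1, diff=0 [OK], height=0
  node 44: h_left=-1, h_right=0, diff=1 [OK], height=1
  node 42: h_left=-1, h_right=1, diff=2 [FAIL (|-1-1|=2 > 1)], height=2
  node 37: h_left=-1, h_right=2, diff=3 [FAIL (|-1-2|=3 > 1)], height=3
  node 36: h_left=-1, h_right=3, diff=4 [FAIL (|-1-3|=4 > 1)], height=4
  node 22: h_left=-1, h_right=4, diff=5 [FAIL (|-1-4|=5 > 1)], height=5
  node 21: h_left=-1, h_right=5, diff=6 [FAIL (|-1-5|=6 > 1)], height=6
  node 16: h_left=-1, h_right=6, diff=7 [FAIL (|-1-6|=7 > 1)], height=7
  node 15: h_left=-1, h_right=7, diff=8 [FAIL (|-1-7|=8 > 1)], height=8
  node 4: h_left=-1, h_right=8, diff=9 [FAIL (|-1-8|=9 > 1)], height=9
  node 3: h_left=-1, h_right=9, diff=10 [FAIL (|-1-9|=10 > 1)], height=10
Node 42 violates the condition: |-1 - 1| = 2 > 1.
Result: Not balanced


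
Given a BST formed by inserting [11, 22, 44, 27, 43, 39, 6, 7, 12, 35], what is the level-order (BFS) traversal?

Tree insertion order: [11, 22, 44, 27, 43, 39, 6, 7, 12, 35]
Tree (level-order array): [11, 6, 22, None, 7, 12, 44, None, None, None, None, 27, None, None, 43, 39, None, 35]
BFS from the root, enqueuing left then right child of each popped node:
  queue [11] -> pop 11, enqueue [6, 22], visited so far: [11]
  queue [6, 22] -> pop 6, enqueue [7], visited so far: [11, 6]
  queue [22, 7] -> pop 22, enqueue [12, 44], visited so far: [11, 6, 22]
  queue [7, 12, 44] -> pop 7, enqueue [none], visited so far: [11, 6, 22, 7]
  queue [12, 44] -> pop 12, enqueue [none], visited so far: [11, 6, 22, 7, 12]
  queue [44] -> pop 44, enqueue [27], visited so far: [11, 6, 22, 7, 12, 44]
  queue [27] -> pop 27, enqueue [43], visited so far: [11, 6, 22, 7, 12, 44, 27]
  queue [43] -> pop 43, enqueue [39], visited so far: [11, 6, 22, 7, 12, 44, 27, 43]
  queue [39] -> pop 39, enqueue [35], visited so far: [11, 6, 22, 7, 12, 44, 27, 43, 39]
  queue [35] -> pop 35, enqueue [none], visited so far: [11, 6, 22, 7, 12, 44, 27, 43, 39, 35]
Result: [11, 6, 22, 7, 12, 44, 27, 43, 39, 35]


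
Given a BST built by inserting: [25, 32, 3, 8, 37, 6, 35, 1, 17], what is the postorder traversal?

Tree insertion order: [25, 32, 3, 8, 37, 6, 35, 1, 17]
Tree (level-order array): [25, 3, 32, 1, 8, None, 37, None, None, 6, 17, 35]
Postorder traversal: [1, 6, 17, 8, 3, 35, 37, 32, 25]


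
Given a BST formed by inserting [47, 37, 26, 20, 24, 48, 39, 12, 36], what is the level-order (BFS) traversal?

Tree insertion order: [47, 37, 26, 20, 24, 48, 39, 12, 36]
Tree (level-order array): [47, 37, 48, 26, 39, None, None, 20, 36, None, None, 12, 24]
BFS from the root, enqueuing left then right child of each popped node:
  queue [47] -> pop 47, enqueue [37, 48], visited so far: [47]
  queue [37, 48] -> pop 37, enqueue [26, 39], visited so far: [47, 37]
  queue [48, 26, 39] -> pop 48, enqueue [none], visited so far: [47, 37, 48]
  queue [26, 39] -> pop 26, enqueue [20, 36], visited so far: [47, 37, 48, 26]
  queue [39, 20, 36] -> pop 39, enqueue [none], visited so far: [47, 37, 48, 26, 39]
  queue [20, 36] -> pop 20, enqueue [12, 24], visited so far: [47, 37, 48, 26, 39, 20]
  queue [36, 12, 24] -> pop 36, enqueue [none], visited so far: [47, 37, 48, 26, 39, 20, 36]
  queue [12, 24] -> pop 12, enqueue [none], visited so far: [47, 37, 48, 26, 39, 20, 36, 12]
  queue [24] -> pop 24, enqueue [none], visited so far: [47, 37, 48, 26, 39, 20, 36, 12, 24]
Result: [47, 37, 48, 26, 39, 20, 36, 12, 24]


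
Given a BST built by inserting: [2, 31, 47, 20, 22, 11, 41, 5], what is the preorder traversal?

Tree insertion order: [2, 31, 47, 20, 22, 11, 41, 5]
Tree (level-order array): [2, None, 31, 20, 47, 11, 22, 41, None, 5]
Preorder traversal: [2, 31, 20, 11, 5, 22, 47, 41]


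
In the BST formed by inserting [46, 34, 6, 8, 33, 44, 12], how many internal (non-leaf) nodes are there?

Tree built from: [46, 34, 6, 8, 33, 44, 12]
Tree (level-order array): [46, 34, None, 6, 44, None, 8, None, None, None, 33, 12]
Rule: An internal node has at least one child.
Per-node child counts:
  node 46: 1 child(ren)
  node 34: 2 child(ren)
  node 6: 1 child(ren)
  node 8: 1 child(ren)
  node 33: 1 child(ren)
  node 12: 0 child(ren)
  node 44: 0 child(ren)
Matching nodes: [46, 34, 6, 8, 33]
Count of internal (non-leaf) nodes: 5


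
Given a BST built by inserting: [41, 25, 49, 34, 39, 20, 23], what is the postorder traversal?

Tree insertion order: [41, 25, 49, 34, 39, 20, 23]
Tree (level-order array): [41, 25, 49, 20, 34, None, None, None, 23, None, 39]
Postorder traversal: [23, 20, 39, 34, 25, 49, 41]


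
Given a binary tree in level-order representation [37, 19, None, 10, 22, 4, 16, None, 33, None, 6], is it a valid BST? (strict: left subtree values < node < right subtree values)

Level-order array: [37, 19, None, 10, 22, 4, 16, None, 33, None, 6]
Validate using subtree bounds (lo, hi): at each node, require lo < value < hi,
then recurse left with hi=value and right with lo=value.
Preorder trace (stopping at first violation):
  at node 37 with bounds (-inf, +inf): OK
  at node 19 with bounds (-inf, 37): OK
  at node 10 with bounds (-inf, 19): OK
  at node 4 with bounds (-inf, 10): OK
  at node 6 with bounds (4, 10): OK
  at node 16 with bounds (10, 19): OK
  at node 22 with bounds (19, 37): OK
  at node 33 with bounds (22, 37): OK
No violation found at any node.
Result: Valid BST


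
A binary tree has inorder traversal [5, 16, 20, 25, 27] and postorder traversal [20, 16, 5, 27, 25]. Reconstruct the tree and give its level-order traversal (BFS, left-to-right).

Inorder:   [5, 16, 20, 25, 27]
Postorder: [20, 16, 5, 27, 25]
Algorithm: postorder visits root last, so walk postorder right-to-left;
each value is the root of the current inorder slice — split it at that
value, recurse on the right subtree first, then the left.
Recursive splits:
  root=25; inorder splits into left=[5, 16, 20], right=[27]
  root=27; inorder splits into left=[], right=[]
  root=5; inorder splits into left=[], right=[16, 20]
  root=16; inorder splits into left=[], right=[20]
  root=20; inorder splits into left=[], right=[]
Reconstructed level-order: [25, 5, 27, 16, 20]


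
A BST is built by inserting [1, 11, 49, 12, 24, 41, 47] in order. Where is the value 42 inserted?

Starting tree (level order): [1, None, 11, None, 49, 12, None, None, 24, None, 41, None, 47]
Insertion path: 1 -> 11 -> 49 -> 12 -> 24 -> 41 -> 47
Result: insert 42 as left child of 47
Final tree (level order): [1, None, 11, None, 49, 12, None, None, 24, None, 41, None, 47, 42]


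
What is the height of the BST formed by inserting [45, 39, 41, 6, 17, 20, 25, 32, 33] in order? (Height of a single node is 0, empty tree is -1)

Insertion order: [45, 39, 41, 6, 17, 20, 25, 32, 33]
Tree (level-order array): [45, 39, None, 6, 41, None, 17, None, None, None, 20, None, 25, None, 32, None, 33]
Compute height bottom-up (empty subtree = -1):
  height(33) = 1 + max(-1, -1) = 0
  height(32) = 1 + max(-1, 0) = 1
  height(25) = 1 + max(-1, 1) = 2
  height(20) = 1 + max(-1, 2) = 3
  height(17) = 1 + max(-1, 3) = 4
  height(6) = 1 + max(-1, 4) = 5
  height(41) = 1 + max(-1, -1) = 0
  height(39) = 1 + max(5, 0) = 6
  height(45) = 1 + max(6, -1) = 7
Height = 7


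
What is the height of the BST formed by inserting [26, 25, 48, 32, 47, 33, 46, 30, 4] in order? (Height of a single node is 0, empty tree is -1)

Insertion order: [26, 25, 48, 32, 47, 33, 46, 30, 4]
Tree (level-order array): [26, 25, 48, 4, None, 32, None, None, None, 30, 47, None, None, 33, None, None, 46]
Compute height bottom-up (empty subtree = -1):
  height(4) = 1 + max(-1, -1) = 0
  height(25) = 1 + max(0, -1) = 1
  height(30) = 1 + max(-1, -1) = 0
  height(46) = 1 + max(-1, -1) = 0
  height(33) = 1 + max(-1, 0) = 1
  height(47) = 1 + max(1, -1) = 2
  height(32) = 1 + max(0, 2) = 3
  height(48) = 1 + max(3, -1) = 4
  height(26) = 1 + max(1, 4) = 5
Height = 5


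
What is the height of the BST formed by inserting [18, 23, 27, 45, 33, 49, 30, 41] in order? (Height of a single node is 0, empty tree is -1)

Insertion order: [18, 23, 27, 45, 33, 49, 30, 41]
Tree (level-order array): [18, None, 23, None, 27, None, 45, 33, 49, 30, 41]
Compute height bottom-up (empty subtree = -1):
  height(30) = 1 + max(-1, -1) = 0
  height(41) = 1 + max(-1, -1) = 0
  height(33) = 1 + max(0, 0) = 1
  height(49) = 1 + max(-1, -1) = 0
  height(45) = 1 + max(1, 0) = 2
  height(27) = 1 + max(-1, 2) = 3
  height(23) = 1 + max(-1, 3) = 4
  height(18) = 1 + max(-1, 4) = 5
Height = 5


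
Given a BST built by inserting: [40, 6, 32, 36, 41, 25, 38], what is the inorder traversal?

Tree insertion order: [40, 6, 32, 36, 41, 25, 38]
Tree (level-order array): [40, 6, 41, None, 32, None, None, 25, 36, None, None, None, 38]
Inorder traversal: [6, 25, 32, 36, 38, 40, 41]


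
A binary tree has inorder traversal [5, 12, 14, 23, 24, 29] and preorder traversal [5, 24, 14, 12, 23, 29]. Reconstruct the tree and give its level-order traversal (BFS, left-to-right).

Inorder:  [5, 12, 14, 23, 24, 29]
Preorder: [5, 24, 14, 12, 23, 29]
Algorithm: preorder visits root first, so consume preorder in order;
for each root, split the current inorder slice at that value into
left-subtree inorder and right-subtree inorder, then recurse.
Recursive splits:
  root=5; inorder splits into left=[], right=[12, 14, 23, 24, 29]
  root=24; inorder splits into left=[12, 14, 23], right=[29]
  root=14; inorder splits into left=[12], right=[23]
  root=12; inorder splits into left=[], right=[]
  root=23; inorder splits into left=[], right=[]
  root=29; inorder splits into left=[], right=[]
Reconstructed level-order: [5, 24, 14, 29, 12, 23]


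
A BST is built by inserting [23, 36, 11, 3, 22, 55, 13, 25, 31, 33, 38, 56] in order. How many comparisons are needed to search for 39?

Search path for 39: 23 -> 36 -> 55 -> 38
Found: False
Comparisons: 4


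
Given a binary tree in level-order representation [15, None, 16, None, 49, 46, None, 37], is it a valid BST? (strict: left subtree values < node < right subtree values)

Level-order array: [15, None, 16, None, 49, 46, None, 37]
Validate using subtree bounds (lo, hi): at each node, require lo < value < hi,
then recurse left with hi=value and right with lo=value.
Preorder trace (stopping at first violation):
  at node 15 with bounds (-inf, +inf): OK
  at node 16 with bounds (15, +inf): OK
  at node 49 with bounds (16, +inf): OK
  at node 46 with bounds (16, 49): OK
  at node 37 with bounds (16, 46): OK
No violation found at any node.
Result: Valid BST


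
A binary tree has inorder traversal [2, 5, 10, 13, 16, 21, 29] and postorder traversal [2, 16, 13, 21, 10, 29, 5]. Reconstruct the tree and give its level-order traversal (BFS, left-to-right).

Inorder:   [2, 5, 10, 13, 16, 21, 29]
Postorder: [2, 16, 13, 21, 10, 29, 5]
Algorithm: postorder visits root last, so walk postorder right-to-left;
each value is the root of the current inorder slice — split it at that
value, recurse on the right subtree first, then the left.
Recursive splits:
  root=5; inorder splits into left=[2], right=[10, 13, 16, 21, 29]
  root=29; inorder splits into left=[10, 13, 16, 21], right=[]
  root=10; inorder splits into left=[], right=[13, 16, 21]
  root=21; inorder splits into left=[13, 16], right=[]
  root=13; inorder splits into left=[], right=[16]
  root=16; inorder splits into left=[], right=[]
  root=2; inorder splits into left=[], right=[]
Reconstructed level-order: [5, 2, 29, 10, 21, 13, 16]


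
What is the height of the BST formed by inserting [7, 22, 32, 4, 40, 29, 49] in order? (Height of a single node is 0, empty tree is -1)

Insertion order: [7, 22, 32, 4, 40, 29, 49]
Tree (level-order array): [7, 4, 22, None, None, None, 32, 29, 40, None, None, None, 49]
Compute height bottom-up (empty subtree = -1):
  height(4) = 1 + max(-1, -1) = 0
  height(29) = 1 + max(-1, -1) = 0
  height(49) = 1 + max(-1, -1) = 0
  height(40) = 1 + max(-1, 0) = 1
  height(32) = 1 + max(0, 1) = 2
  height(22) = 1 + max(-1, 2) = 3
  height(7) = 1 + max(0, 3) = 4
Height = 4


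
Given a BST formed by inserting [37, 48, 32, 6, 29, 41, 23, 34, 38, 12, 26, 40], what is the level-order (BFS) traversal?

Tree insertion order: [37, 48, 32, 6, 29, 41, 23, 34, 38, 12, 26, 40]
Tree (level-order array): [37, 32, 48, 6, 34, 41, None, None, 29, None, None, 38, None, 23, None, None, 40, 12, 26]
BFS from the root, enqueuing left then right child of each popped node:
  queue [37] -> pop 37, enqueue [32, 48], visited so far: [37]
  queue [32, 48] -> pop 32, enqueue [6, 34], visited so far: [37, 32]
  queue [48, 6, 34] -> pop 48, enqueue [41], visited so far: [37, 32, 48]
  queue [6, 34, 41] -> pop 6, enqueue [29], visited so far: [37, 32, 48, 6]
  queue [34, 41, 29] -> pop 34, enqueue [none], visited so far: [37, 32, 48, 6, 34]
  queue [41, 29] -> pop 41, enqueue [38], visited so far: [37, 32, 48, 6, 34, 41]
  queue [29, 38] -> pop 29, enqueue [23], visited so far: [37, 32, 48, 6, 34, 41, 29]
  queue [38, 23] -> pop 38, enqueue [40], visited so far: [37, 32, 48, 6, 34, 41, 29, 38]
  queue [23, 40] -> pop 23, enqueue [12, 26], visited so far: [37, 32, 48, 6, 34, 41, 29, 38, 23]
  queue [40, 12, 26] -> pop 40, enqueue [none], visited so far: [37, 32, 48, 6, 34, 41, 29, 38, 23, 40]
  queue [12, 26] -> pop 12, enqueue [none], visited so far: [37, 32, 48, 6, 34, 41, 29, 38, 23, 40, 12]
  queue [26] -> pop 26, enqueue [none], visited so far: [37, 32, 48, 6, 34, 41, 29, 38, 23, 40, 12, 26]
Result: [37, 32, 48, 6, 34, 41, 29, 38, 23, 40, 12, 26]


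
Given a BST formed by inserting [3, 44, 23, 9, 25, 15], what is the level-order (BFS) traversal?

Tree insertion order: [3, 44, 23, 9, 25, 15]
Tree (level-order array): [3, None, 44, 23, None, 9, 25, None, 15]
BFS from the root, enqueuing left then right child of each popped node:
  queue [3] -> pop 3, enqueue [44], visited so far: [3]
  queue [44] -> pop 44, enqueue [23], visited so far: [3, 44]
  queue [23] -> pop 23, enqueue [9, 25], visited so far: [3, 44, 23]
  queue [9, 25] -> pop 9, enqueue [15], visited so far: [3, 44, 23, 9]
  queue [25, 15] -> pop 25, enqueue [none], visited so far: [3, 44, 23, 9, 25]
  queue [15] -> pop 15, enqueue [none], visited so far: [3, 44, 23, 9, 25, 15]
Result: [3, 44, 23, 9, 25, 15]


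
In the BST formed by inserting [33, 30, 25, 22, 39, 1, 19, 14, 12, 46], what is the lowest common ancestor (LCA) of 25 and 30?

Tree insertion order: [33, 30, 25, 22, 39, 1, 19, 14, 12, 46]
Tree (level-order array): [33, 30, 39, 25, None, None, 46, 22, None, None, None, 1, None, None, 19, 14, None, 12]
In a BST, the LCA of p=25, q=30 is the first node v on the
root-to-leaf path with p <= v <= q (go left if both < v, right if both > v).
Walk from root:
  at 33: both 25 and 30 < 33, go left
  at 30: 25 <= 30 <= 30, this is the LCA
LCA = 30


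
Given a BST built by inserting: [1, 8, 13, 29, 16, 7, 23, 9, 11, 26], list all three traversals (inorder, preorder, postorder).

Tree insertion order: [1, 8, 13, 29, 16, 7, 23, 9, 11, 26]
Tree (level-order array): [1, None, 8, 7, 13, None, None, 9, 29, None, 11, 16, None, None, None, None, 23, None, 26]
Inorder (L, root, R): [1, 7, 8, 9, 11, 13, 16, 23, 26, 29]
Preorder (root, L, R): [1, 8, 7, 13, 9, 11, 29, 16, 23, 26]
Postorder (L, R, root): [7, 11, 9, 26, 23, 16, 29, 13, 8, 1]


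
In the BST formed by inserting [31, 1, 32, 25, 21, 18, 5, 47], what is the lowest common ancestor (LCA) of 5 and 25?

Tree insertion order: [31, 1, 32, 25, 21, 18, 5, 47]
Tree (level-order array): [31, 1, 32, None, 25, None, 47, 21, None, None, None, 18, None, 5]
In a BST, the LCA of p=5, q=25 is the first node v on the
root-to-leaf path with p <= v <= q (go left if both < v, right if both > v).
Walk from root:
  at 31: both 5 and 25 < 31, go left
  at 1: both 5 and 25 > 1, go right
  at 25: 5 <= 25 <= 25, this is the LCA
LCA = 25


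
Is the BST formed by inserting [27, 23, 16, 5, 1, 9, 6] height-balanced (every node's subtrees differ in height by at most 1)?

Tree (level-order array): [27, 23, None, 16, None, 5, None, 1, 9, None, None, 6]
Definition: a tree is height-balanced if, at every node, |h(left) - h(right)| <= 1 (empty subtree has height -1).
Bottom-up per-node check:
  node 1: h_left=-1, h_right=-1, diff=0 [OK], height=0
  node 6: h_left=-1, h_right=-1, diff=0 [OK], height=0
  node 9: h_left=0, h_right=-1, diff=1 [OK], height=1
  node 5: h_left=0, h_right=1, diff=1 [OK], height=2
  node 16: h_left=2, h_right=-1, diff=3 [FAIL (|2--1|=3 > 1)], height=3
  node 23: h_left=3, h_right=-1, diff=4 [FAIL (|3--1|=4 > 1)], height=4
  node 27: h_left=4, h_right=-1, diff=5 [FAIL (|4--1|=5 > 1)], height=5
Node 16 violates the condition: |2 - -1| = 3 > 1.
Result: Not balanced


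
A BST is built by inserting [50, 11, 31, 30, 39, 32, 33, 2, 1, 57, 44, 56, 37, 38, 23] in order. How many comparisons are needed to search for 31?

Search path for 31: 50 -> 11 -> 31
Found: True
Comparisons: 3


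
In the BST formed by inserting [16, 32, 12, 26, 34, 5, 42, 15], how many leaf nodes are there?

Tree built from: [16, 32, 12, 26, 34, 5, 42, 15]
Tree (level-order array): [16, 12, 32, 5, 15, 26, 34, None, None, None, None, None, None, None, 42]
Rule: A leaf has 0 children.
Per-node child counts:
  node 16: 2 child(ren)
  node 12: 2 child(ren)
  node 5: 0 child(ren)
  node 15: 0 child(ren)
  node 32: 2 child(ren)
  node 26: 0 child(ren)
  node 34: 1 child(ren)
  node 42: 0 child(ren)
Matching nodes: [5, 15, 26, 42]
Count of leaf nodes: 4


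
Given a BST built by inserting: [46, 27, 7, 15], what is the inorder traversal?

Tree insertion order: [46, 27, 7, 15]
Tree (level-order array): [46, 27, None, 7, None, None, 15]
Inorder traversal: [7, 15, 27, 46]


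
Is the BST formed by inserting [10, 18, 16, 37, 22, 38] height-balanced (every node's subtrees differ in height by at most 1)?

Tree (level-order array): [10, None, 18, 16, 37, None, None, 22, 38]
Definition: a tree is height-balanced if, at every node, |h(left) - h(right)| <= 1 (empty subtree has height -1).
Bottom-up per-node check:
  node 16: h_left=-1, h_right=-1, diff=0 [OK], height=0
  node 22: h_left=-1, h_right=-1, diff=0 [OK], height=0
  node 38: h_left=-1, h_right=-1, diff=0 [OK], height=0
  node 37: h_left=0, h_right=0, diff=0 [OK], height=1
  node 18: h_left=0, h_right=1, diff=1 [OK], height=2
  node 10: h_left=-1, h_right=2, diff=3 [FAIL (|-1-2|=3 > 1)], height=3
Node 10 violates the condition: |-1 - 2| = 3 > 1.
Result: Not balanced


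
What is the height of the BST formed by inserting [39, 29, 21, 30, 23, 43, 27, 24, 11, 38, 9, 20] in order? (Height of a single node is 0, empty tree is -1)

Insertion order: [39, 29, 21, 30, 23, 43, 27, 24, 11, 38, 9, 20]
Tree (level-order array): [39, 29, 43, 21, 30, None, None, 11, 23, None, 38, 9, 20, None, 27, None, None, None, None, None, None, 24]
Compute height bottom-up (empty subtree = -1):
  height(9) = 1 + max(-1, -1) = 0
  height(20) = 1 + max(-1, -1) = 0
  height(11) = 1 + max(0, 0) = 1
  height(24) = 1 + max(-1, -1) = 0
  height(27) = 1 + max(0, -1) = 1
  height(23) = 1 + max(-1, 1) = 2
  height(21) = 1 + max(1, 2) = 3
  height(38) = 1 + max(-1, -1) = 0
  height(30) = 1 + max(-1, 0) = 1
  height(29) = 1 + max(3, 1) = 4
  height(43) = 1 + max(-1, -1) = 0
  height(39) = 1 + max(4, 0) = 5
Height = 5


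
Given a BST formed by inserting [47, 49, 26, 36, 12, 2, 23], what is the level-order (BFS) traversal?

Tree insertion order: [47, 49, 26, 36, 12, 2, 23]
Tree (level-order array): [47, 26, 49, 12, 36, None, None, 2, 23]
BFS from the root, enqueuing left then right child of each popped node:
  queue [47] -> pop 47, enqueue [26, 49], visited so far: [47]
  queue [26, 49] -> pop 26, enqueue [12, 36], visited so far: [47, 26]
  queue [49, 12, 36] -> pop 49, enqueue [none], visited so far: [47, 26, 49]
  queue [12, 36] -> pop 12, enqueue [2, 23], visited so far: [47, 26, 49, 12]
  queue [36, 2, 23] -> pop 36, enqueue [none], visited so far: [47, 26, 49, 12, 36]
  queue [2, 23] -> pop 2, enqueue [none], visited so far: [47, 26, 49, 12, 36, 2]
  queue [23] -> pop 23, enqueue [none], visited so far: [47, 26, 49, 12, 36, 2, 23]
Result: [47, 26, 49, 12, 36, 2, 23]


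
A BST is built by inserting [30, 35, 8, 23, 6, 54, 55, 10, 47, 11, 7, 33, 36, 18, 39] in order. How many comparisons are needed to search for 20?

Search path for 20: 30 -> 8 -> 23 -> 10 -> 11 -> 18
Found: False
Comparisons: 6


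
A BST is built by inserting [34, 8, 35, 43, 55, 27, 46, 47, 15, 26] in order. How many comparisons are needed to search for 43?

Search path for 43: 34 -> 35 -> 43
Found: True
Comparisons: 3


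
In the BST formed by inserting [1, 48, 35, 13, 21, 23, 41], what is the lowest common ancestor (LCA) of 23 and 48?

Tree insertion order: [1, 48, 35, 13, 21, 23, 41]
Tree (level-order array): [1, None, 48, 35, None, 13, 41, None, 21, None, None, None, 23]
In a BST, the LCA of p=23, q=48 is the first node v on the
root-to-leaf path with p <= v <= q (go left if both < v, right if both > v).
Walk from root:
  at 1: both 23 and 48 > 1, go right
  at 48: 23 <= 48 <= 48, this is the LCA
LCA = 48


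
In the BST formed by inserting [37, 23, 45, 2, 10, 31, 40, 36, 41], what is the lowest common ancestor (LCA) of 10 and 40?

Tree insertion order: [37, 23, 45, 2, 10, 31, 40, 36, 41]
Tree (level-order array): [37, 23, 45, 2, 31, 40, None, None, 10, None, 36, None, 41]
In a BST, the LCA of p=10, q=40 is the first node v on the
root-to-leaf path with p <= v <= q (go left if both < v, right if both > v).
Walk from root:
  at 37: 10 <= 37 <= 40, this is the LCA
LCA = 37


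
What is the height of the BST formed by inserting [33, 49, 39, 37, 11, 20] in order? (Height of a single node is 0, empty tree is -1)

Insertion order: [33, 49, 39, 37, 11, 20]
Tree (level-order array): [33, 11, 49, None, 20, 39, None, None, None, 37]
Compute height bottom-up (empty subtree = -1):
  height(20) = 1 + max(-1, -1) = 0
  height(11) = 1 + max(-1, 0) = 1
  height(37) = 1 + max(-1, -1) = 0
  height(39) = 1 + max(0, -1) = 1
  height(49) = 1 + max(1, -1) = 2
  height(33) = 1 + max(1, 2) = 3
Height = 3


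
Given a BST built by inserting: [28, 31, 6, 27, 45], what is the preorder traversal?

Tree insertion order: [28, 31, 6, 27, 45]
Tree (level-order array): [28, 6, 31, None, 27, None, 45]
Preorder traversal: [28, 6, 27, 31, 45]


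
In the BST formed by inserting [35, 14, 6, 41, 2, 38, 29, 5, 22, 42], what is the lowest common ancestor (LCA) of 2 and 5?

Tree insertion order: [35, 14, 6, 41, 2, 38, 29, 5, 22, 42]
Tree (level-order array): [35, 14, 41, 6, 29, 38, 42, 2, None, 22, None, None, None, None, None, None, 5]
In a BST, the LCA of p=2, q=5 is the first node v on the
root-to-leaf path with p <= v <= q (go left if both < v, right if both > v).
Walk from root:
  at 35: both 2 and 5 < 35, go left
  at 14: both 2 and 5 < 14, go left
  at 6: both 2 and 5 < 6, go left
  at 2: 2 <= 2 <= 5, this is the LCA
LCA = 2


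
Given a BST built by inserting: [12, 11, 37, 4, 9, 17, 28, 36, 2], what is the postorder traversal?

Tree insertion order: [12, 11, 37, 4, 9, 17, 28, 36, 2]
Tree (level-order array): [12, 11, 37, 4, None, 17, None, 2, 9, None, 28, None, None, None, None, None, 36]
Postorder traversal: [2, 9, 4, 11, 36, 28, 17, 37, 12]


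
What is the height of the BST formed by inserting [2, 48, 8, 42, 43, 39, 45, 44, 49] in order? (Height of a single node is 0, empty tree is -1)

Insertion order: [2, 48, 8, 42, 43, 39, 45, 44, 49]
Tree (level-order array): [2, None, 48, 8, 49, None, 42, None, None, 39, 43, None, None, None, 45, 44]
Compute height bottom-up (empty subtree = -1):
  height(39) = 1 + max(-1, -1) = 0
  height(44) = 1 + max(-1, -1) = 0
  height(45) = 1 + max(0, -1) = 1
  height(43) = 1 + max(-1, 1) = 2
  height(42) = 1 + max(0, 2) = 3
  height(8) = 1 + max(-1, 3) = 4
  height(49) = 1 + max(-1, -1) = 0
  height(48) = 1 + max(4, 0) = 5
  height(2) = 1 + max(-1, 5) = 6
Height = 6


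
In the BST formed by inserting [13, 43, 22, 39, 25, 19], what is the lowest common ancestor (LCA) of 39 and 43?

Tree insertion order: [13, 43, 22, 39, 25, 19]
Tree (level-order array): [13, None, 43, 22, None, 19, 39, None, None, 25]
In a BST, the LCA of p=39, q=43 is the first node v on the
root-to-leaf path with p <= v <= q (go left if both < v, right if both > v).
Walk from root:
  at 13: both 39 and 43 > 13, go right
  at 43: 39 <= 43 <= 43, this is the LCA
LCA = 43


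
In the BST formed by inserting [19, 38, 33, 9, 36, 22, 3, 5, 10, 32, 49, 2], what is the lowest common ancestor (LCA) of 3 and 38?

Tree insertion order: [19, 38, 33, 9, 36, 22, 3, 5, 10, 32, 49, 2]
Tree (level-order array): [19, 9, 38, 3, 10, 33, 49, 2, 5, None, None, 22, 36, None, None, None, None, None, None, None, 32]
In a BST, the LCA of p=3, q=38 is the first node v on the
root-to-leaf path with p <= v <= q (go left if both < v, right if both > v).
Walk from root:
  at 19: 3 <= 19 <= 38, this is the LCA
LCA = 19


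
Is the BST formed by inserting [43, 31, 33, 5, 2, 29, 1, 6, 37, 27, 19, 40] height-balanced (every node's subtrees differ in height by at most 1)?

Tree (level-order array): [43, 31, None, 5, 33, 2, 29, None, 37, 1, None, 6, None, None, 40, None, None, None, 27, None, None, 19]
Definition: a tree is height-balanced if, at every node, |h(left) - h(right)| <= 1 (empty subtree has height -1).
Bottom-up per-node check:
  node 1: h_left=-1, h_right=-1, diff=0 [OK], height=0
  node 2: h_left=0, h_right=-1, diff=1 [OK], height=1
  node 19: h_left=-1, h_right=-1, diff=0 [OK], height=0
  node 27: h_left=0, h_right=-1, diff=1 [OK], height=1
  node 6: h_left=-1, h_right=1, diff=2 [FAIL (|-1-1|=2 > 1)], height=2
  node 29: h_left=2, h_right=-1, diff=3 [FAIL (|2--1|=3 > 1)], height=3
  node 5: h_left=1, h_right=3, diff=2 [FAIL (|1-3|=2 > 1)], height=4
  node 40: h_left=-1, h_right=-1, diff=0 [OK], height=0
  node 37: h_left=-1, h_right=0, diff=1 [OK], height=1
  node 33: h_left=-1, h_right=1, diff=2 [FAIL (|-1-1|=2 > 1)], height=2
  node 31: h_left=4, h_right=2, diff=2 [FAIL (|4-2|=2 > 1)], height=5
  node 43: h_left=5, h_right=-1, diff=6 [FAIL (|5--1|=6 > 1)], height=6
Node 6 violates the condition: |-1 - 1| = 2 > 1.
Result: Not balanced


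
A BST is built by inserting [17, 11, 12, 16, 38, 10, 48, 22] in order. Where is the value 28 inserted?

Starting tree (level order): [17, 11, 38, 10, 12, 22, 48, None, None, None, 16]
Insertion path: 17 -> 38 -> 22
Result: insert 28 as right child of 22
Final tree (level order): [17, 11, 38, 10, 12, 22, 48, None, None, None, 16, None, 28]


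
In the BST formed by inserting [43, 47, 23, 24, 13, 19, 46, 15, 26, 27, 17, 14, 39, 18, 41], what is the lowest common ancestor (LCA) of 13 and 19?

Tree insertion order: [43, 47, 23, 24, 13, 19, 46, 15, 26, 27, 17, 14, 39, 18, 41]
Tree (level-order array): [43, 23, 47, 13, 24, 46, None, None, 19, None, 26, None, None, 15, None, None, 27, 14, 17, None, 39, None, None, None, 18, None, 41]
In a BST, the LCA of p=13, q=19 is the first node v on the
root-to-leaf path with p <= v <= q (go left if both < v, right if both > v).
Walk from root:
  at 43: both 13 and 19 < 43, go left
  at 23: both 13 and 19 < 23, go left
  at 13: 13 <= 13 <= 19, this is the LCA
LCA = 13


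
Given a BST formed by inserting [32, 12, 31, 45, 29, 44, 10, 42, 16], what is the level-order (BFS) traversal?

Tree insertion order: [32, 12, 31, 45, 29, 44, 10, 42, 16]
Tree (level-order array): [32, 12, 45, 10, 31, 44, None, None, None, 29, None, 42, None, 16]
BFS from the root, enqueuing left then right child of each popped node:
  queue [32] -> pop 32, enqueue [12, 45], visited so far: [32]
  queue [12, 45] -> pop 12, enqueue [10, 31], visited so far: [32, 12]
  queue [45, 10, 31] -> pop 45, enqueue [44], visited so far: [32, 12, 45]
  queue [10, 31, 44] -> pop 10, enqueue [none], visited so far: [32, 12, 45, 10]
  queue [31, 44] -> pop 31, enqueue [29], visited so far: [32, 12, 45, 10, 31]
  queue [44, 29] -> pop 44, enqueue [42], visited so far: [32, 12, 45, 10, 31, 44]
  queue [29, 42] -> pop 29, enqueue [16], visited so far: [32, 12, 45, 10, 31, 44, 29]
  queue [42, 16] -> pop 42, enqueue [none], visited so far: [32, 12, 45, 10, 31, 44, 29, 42]
  queue [16] -> pop 16, enqueue [none], visited so far: [32, 12, 45, 10, 31, 44, 29, 42, 16]
Result: [32, 12, 45, 10, 31, 44, 29, 42, 16]


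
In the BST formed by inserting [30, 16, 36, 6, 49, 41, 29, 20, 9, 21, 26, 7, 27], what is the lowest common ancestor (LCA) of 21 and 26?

Tree insertion order: [30, 16, 36, 6, 49, 41, 29, 20, 9, 21, 26, 7, 27]
Tree (level-order array): [30, 16, 36, 6, 29, None, 49, None, 9, 20, None, 41, None, 7, None, None, 21, None, None, None, None, None, 26, None, 27]
In a BST, the LCA of p=21, q=26 is the first node v on the
root-to-leaf path with p <= v <= q (go left if both < v, right if both > v).
Walk from root:
  at 30: both 21 and 26 < 30, go left
  at 16: both 21 and 26 > 16, go right
  at 29: both 21 and 26 < 29, go left
  at 20: both 21 and 26 > 20, go right
  at 21: 21 <= 21 <= 26, this is the LCA
LCA = 21


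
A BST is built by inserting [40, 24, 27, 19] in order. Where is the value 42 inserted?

Starting tree (level order): [40, 24, None, 19, 27]
Insertion path: 40
Result: insert 42 as right child of 40
Final tree (level order): [40, 24, 42, 19, 27]


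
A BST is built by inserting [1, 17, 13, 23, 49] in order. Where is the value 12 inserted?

Starting tree (level order): [1, None, 17, 13, 23, None, None, None, 49]
Insertion path: 1 -> 17 -> 13
Result: insert 12 as left child of 13
Final tree (level order): [1, None, 17, 13, 23, 12, None, None, 49]


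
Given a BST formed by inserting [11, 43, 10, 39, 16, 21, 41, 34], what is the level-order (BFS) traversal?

Tree insertion order: [11, 43, 10, 39, 16, 21, 41, 34]
Tree (level-order array): [11, 10, 43, None, None, 39, None, 16, 41, None, 21, None, None, None, 34]
BFS from the root, enqueuing left then right child of each popped node:
  queue [11] -> pop 11, enqueue [10, 43], visited so far: [11]
  queue [10, 43] -> pop 10, enqueue [none], visited so far: [11, 10]
  queue [43] -> pop 43, enqueue [39], visited so far: [11, 10, 43]
  queue [39] -> pop 39, enqueue [16, 41], visited so far: [11, 10, 43, 39]
  queue [16, 41] -> pop 16, enqueue [21], visited so far: [11, 10, 43, 39, 16]
  queue [41, 21] -> pop 41, enqueue [none], visited so far: [11, 10, 43, 39, 16, 41]
  queue [21] -> pop 21, enqueue [34], visited so far: [11, 10, 43, 39, 16, 41, 21]
  queue [34] -> pop 34, enqueue [none], visited so far: [11, 10, 43, 39, 16, 41, 21, 34]
Result: [11, 10, 43, 39, 16, 41, 21, 34]


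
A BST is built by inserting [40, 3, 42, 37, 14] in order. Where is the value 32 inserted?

Starting tree (level order): [40, 3, 42, None, 37, None, None, 14]
Insertion path: 40 -> 3 -> 37 -> 14
Result: insert 32 as right child of 14
Final tree (level order): [40, 3, 42, None, 37, None, None, 14, None, None, 32]


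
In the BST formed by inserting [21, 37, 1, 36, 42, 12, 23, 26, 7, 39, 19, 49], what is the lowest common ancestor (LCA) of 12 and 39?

Tree insertion order: [21, 37, 1, 36, 42, 12, 23, 26, 7, 39, 19, 49]
Tree (level-order array): [21, 1, 37, None, 12, 36, 42, 7, 19, 23, None, 39, 49, None, None, None, None, None, 26]
In a BST, the LCA of p=12, q=39 is the first node v on the
root-to-leaf path with p <= v <= q (go left if both < v, right if both > v).
Walk from root:
  at 21: 12 <= 21 <= 39, this is the LCA
LCA = 21


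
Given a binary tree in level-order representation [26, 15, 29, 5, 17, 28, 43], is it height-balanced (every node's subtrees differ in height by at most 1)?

Tree (level-order array): [26, 15, 29, 5, 17, 28, 43]
Definition: a tree is height-balanced if, at every node, |h(left) - h(right)| <= 1 (empty subtree has height -1).
Bottom-up per-node check:
  node 5: h_left=-1, h_right=-1, diff=0 [OK], height=0
  node 17: h_left=-1, h_right=-1, diff=0 [OK], height=0
  node 15: h_left=0, h_right=0, diff=0 [OK], height=1
  node 28: h_left=-1, h_right=-1, diff=0 [OK], height=0
  node 43: h_left=-1, h_right=-1, diff=0 [OK], height=0
  node 29: h_left=0, h_right=0, diff=0 [OK], height=1
  node 26: h_left=1, h_right=1, diff=0 [OK], height=2
All nodes satisfy the balance condition.
Result: Balanced


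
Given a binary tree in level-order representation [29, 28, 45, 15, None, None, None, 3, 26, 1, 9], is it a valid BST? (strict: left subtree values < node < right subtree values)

Level-order array: [29, 28, 45, 15, None, None, None, 3, 26, 1, 9]
Validate using subtree bounds (lo, hi): at each node, require lo < value < hi,
then recurse left with hi=value and right with lo=value.
Preorder trace (stopping at first violation):
  at node 29 with bounds (-inf, +inf): OK
  at node 28 with bounds (-inf, 29): OK
  at node 15 with bounds (-inf, 28): OK
  at node 3 with bounds (-inf, 15): OK
  at node 1 with bounds (-inf, 3): OK
  at node 9 with bounds (3, 15): OK
  at node 26 with bounds (15, 28): OK
  at node 45 with bounds (29, +inf): OK
No violation found at any node.
Result: Valid BST


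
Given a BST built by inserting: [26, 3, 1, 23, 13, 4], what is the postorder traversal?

Tree insertion order: [26, 3, 1, 23, 13, 4]
Tree (level-order array): [26, 3, None, 1, 23, None, None, 13, None, 4]
Postorder traversal: [1, 4, 13, 23, 3, 26]


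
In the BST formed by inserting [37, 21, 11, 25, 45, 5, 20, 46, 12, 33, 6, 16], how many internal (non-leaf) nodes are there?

Tree built from: [37, 21, 11, 25, 45, 5, 20, 46, 12, 33, 6, 16]
Tree (level-order array): [37, 21, 45, 11, 25, None, 46, 5, 20, None, 33, None, None, None, 6, 12, None, None, None, None, None, None, 16]
Rule: An internal node has at least one child.
Per-node child counts:
  node 37: 2 child(ren)
  node 21: 2 child(ren)
  node 11: 2 child(ren)
  node 5: 1 child(ren)
  node 6: 0 child(ren)
  node 20: 1 child(ren)
  node 12: 1 child(ren)
  node 16: 0 child(ren)
  node 25: 1 child(ren)
  node 33: 0 child(ren)
  node 45: 1 child(ren)
  node 46: 0 child(ren)
Matching nodes: [37, 21, 11, 5, 20, 12, 25, 45]
Count of internal (non-leaf) nodes: 8


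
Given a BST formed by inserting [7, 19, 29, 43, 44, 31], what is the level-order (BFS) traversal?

Tree insertion order: [7, 19, 29, 43, 44, 31]
Tree (level-order array): [7, None, 19, None, 29, None, 43, 31, 44]
BFS from the root, enqueuing left then right child of each popped node:
  queue [7] -> pop 7, enqueue [19], visited so far: [7]
  queue [19] -> pop 19, enqueue [29], visited so far: [7, 19]
  queue [29] -> pop 29, enqueue [43], visited so far: [7, 19, 29]
  queue [43] -> pop 43, enqueue [31, 44], visited so far: [7, 19, 29, 43]
  queue [31, 44] -> pop 31, enqueue [none], visited so far: [7, 19, 29, 43, 31]
  queue [44] -> pop 44, enqueue [none], visited so far: [7, 19, 29, 43, 31, 44]
Result: [7, 19, 29, 43, 31, 44]


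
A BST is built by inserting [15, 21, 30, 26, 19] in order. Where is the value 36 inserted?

Starting tree (level order): [15, None, 21, 19, 30, None, None, 26]
Insertion path: 15 -> 21 -> 30
Result: insert 36 as right child of 30
Final tree (level order): [15, None, 21, 19, 30, None, None, 26, 36]


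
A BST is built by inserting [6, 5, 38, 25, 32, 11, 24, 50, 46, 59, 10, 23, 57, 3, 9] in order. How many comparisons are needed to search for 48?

Search path for 48: 6 -> 38 -> 50 -> 46
Found: False
Comparisons: 4


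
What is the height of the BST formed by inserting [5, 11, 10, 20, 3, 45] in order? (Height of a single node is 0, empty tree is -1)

Insertion order: [5, 11, 10, 20, 3, 45]
Tree (level-order array): [5, 3, 11, None, None, 10, 20, None, None, None, 45]
Compute height bottom-up (empty subtree = -1):
  height(3) = 1 + max(-1, -1) = 0
  height(10) = 1 + max(-1, -1) = 0
  height(45) = 1 + max(-1, -1) = 0
  height(20) = 1 + max(-1, 0) = 1
  height(11) = 1 + max(0, 1) = 2
  height(5) = 1 + max(0, 2) = 3
Height = 3


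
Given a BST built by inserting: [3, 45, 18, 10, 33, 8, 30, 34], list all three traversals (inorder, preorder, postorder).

Tree insertion order: [3, 45, 18, 10, 33, 8, 30, 34]
Tree (level-order array): [3, None, 45, 18, None, 10, 33, 8, None, 30, 34]
Inorder (L, root, R): [3, 8, 10, 18, 30, 33, 34, 45]
Preorder (root, L, R): [3, 45, 18, 10, 8, 33, 30, 34]
Postorder (L, R, root): [8, 10, 30, 34, 33, 18, 45, 3]


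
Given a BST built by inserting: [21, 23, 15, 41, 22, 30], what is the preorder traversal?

Tree insertion order: [21, 23, 15, 41, 22, 30]
Tree (level-order array): [21, 15, 23, None, None, 22, 41, None, None, 30]
Preorder traversal: [21, 15, 23, 22, 41, 30]
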